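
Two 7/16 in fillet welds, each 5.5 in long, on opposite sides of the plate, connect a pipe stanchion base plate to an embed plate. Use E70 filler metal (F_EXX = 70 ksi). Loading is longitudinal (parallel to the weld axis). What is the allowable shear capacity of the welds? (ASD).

R_n/Ω ≈ 71.5 kips

Effective throat t_e = 0.707 × 0.4375 = 0.3093 in.
Total length L = 11 in; A_we = 0.3093 × 11 = 3.402 in².
F_nw = 0.6 F_EXX = 0.6 × 70 = 42 ksi.
R_n = 42 × 3.402 = 142.9 kips; R_n/Ω = 142.9/2.0 = 71.45 kips.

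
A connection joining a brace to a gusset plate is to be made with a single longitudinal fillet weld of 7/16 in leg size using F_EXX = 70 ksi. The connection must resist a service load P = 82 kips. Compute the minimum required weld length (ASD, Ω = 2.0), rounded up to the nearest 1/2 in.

Throat t_e = 0.707 × 0.4375 = 0.3093 in.
r_n/Ω = (0.6 × 70 × 0.3093) / 2.0 = 6.496 kip/in.
L_req = P / (r_n/Ω) = 82 / 6.496 = 12.62 in total.
Round up → use L = 13 in.

L = 13 in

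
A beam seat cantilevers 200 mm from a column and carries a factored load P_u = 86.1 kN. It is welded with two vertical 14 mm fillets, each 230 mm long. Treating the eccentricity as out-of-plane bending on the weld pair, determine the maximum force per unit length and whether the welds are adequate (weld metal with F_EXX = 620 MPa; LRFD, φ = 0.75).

f_max ≈ 994 N/mm; adequate

L_w = 2 × 230 = 460 mm; section modulus (unit throat) S = 2 × L²/6 = 17630 mm².
Direct shear f_v = P/L_w = 86.1×10³/460 = 187.2 N/mm.
Moment M = P × e = 86.1×10³ × 200 = 17220000 N·mm; bending f_b = M/S = 976.6 N/mm.
f_max = √(f_v² + f_b²) = √(187.2² + 976.6²) = 994.3 N/mm.
φr_n = 0.75 × 0.6 × 620 × (0.707 × 14) = 2762 N/mm → adequate.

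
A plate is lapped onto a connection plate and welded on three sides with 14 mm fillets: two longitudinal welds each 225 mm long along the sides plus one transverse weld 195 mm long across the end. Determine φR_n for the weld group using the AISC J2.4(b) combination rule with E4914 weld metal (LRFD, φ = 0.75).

E49XX → F_EXX = 490 MPa.
t_e = 0.707 × 14 = 9.898 mm.
R_nwl = 0.6 × 490 × 9.898 × 450 × 10⁻³ = 1310 kN (longitudinal, 2 welds).
R_nwt = 0.6 × 490 × 9.898 × 195 × 10⁻³ = 567.5 kN (transverse, base value).
(i) R_nwl + R_nwt = 1877 kN; (ii) 0.85 R_nwl + 1.5 R_nwt = 1964 kN.
R_n = max = 1964 kN [governs: (ii)]; φR_n = 1473 kN.

φR_n ≈ 1470 kN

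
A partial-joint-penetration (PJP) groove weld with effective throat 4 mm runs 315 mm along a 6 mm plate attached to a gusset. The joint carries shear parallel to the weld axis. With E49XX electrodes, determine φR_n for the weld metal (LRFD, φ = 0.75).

φR_n ≈ 278 kN

E49XX → F_EXX = 490 MPa.
Effective throat (given) t_e = 4 mm.
A_we = 4 × 315 = 1260 mm².
F_nw = 0.6 F_EXX = 294 MPa.
φR_n = 0.75 × 294 × 1260 × 10⁻³ = 277.8 kN.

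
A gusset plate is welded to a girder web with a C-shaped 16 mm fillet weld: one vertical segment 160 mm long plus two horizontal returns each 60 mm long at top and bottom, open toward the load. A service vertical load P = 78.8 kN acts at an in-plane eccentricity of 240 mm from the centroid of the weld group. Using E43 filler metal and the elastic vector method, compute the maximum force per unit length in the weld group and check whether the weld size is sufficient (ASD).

E43XX → F_EXX = 430 MPa.
Total weld length L_w = 280 mm. Treat welds as unit-width lines.
Centroid: x̄ = 2×60×30 / 280 = 12.86 mm from the vertical weld.
Polar moment about centroid: J = I_x + I_y = [160³/12 + 2×60×80²] + [160×12.86² + 2(60³/12 + 60×17.14²)] = 1207000 mm³.
Direct shear f_v = P/L_w = 78.8×10³ / 280 = 281.4 N/mm (vertical).
Torsion M = P·e = 78.8×10³ × 240 = 18912000 N·mm.
Critical point at (x, y) = (47.14, 80) from centroid. f_tx = M·y/J = 1253 N/mm; f_ty = M·x/J = 738.6 N/mm.
Resultant f_max = √[f_tx² + (f_v + f_ty)²] = √[1253² + (281.4 + 738.6)²] = 1616 N/mm.
Capacity per unit length: r_n/Ω = (1/2.0) × 0.6 × 430 × (0.707 × 16) = 1459 N/mm.
1616 > 1459 → NOT adequate.

f_max ≈ 1620 N/mm; NOT adequate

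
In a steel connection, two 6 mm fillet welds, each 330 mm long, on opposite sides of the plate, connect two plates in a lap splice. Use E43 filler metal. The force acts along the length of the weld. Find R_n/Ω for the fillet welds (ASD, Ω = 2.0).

E43XX → F_EXX = 430 MPa.
Effective throat t_e = 0.707 × 6 = 4.242 mm.
Total length L = 660 mm; A_we = 4.242 × 660 = 2800 mm².
F_nw = 0.6 F_EXX = 0.6 × 430 = 258 MPa.
R_n = 258 × 2800 × 10⁻³ = 722.3 kN; R_n/Ω = 722.3/2.0 = 361.2 kN.

R_n/Ω ≈ 361 kN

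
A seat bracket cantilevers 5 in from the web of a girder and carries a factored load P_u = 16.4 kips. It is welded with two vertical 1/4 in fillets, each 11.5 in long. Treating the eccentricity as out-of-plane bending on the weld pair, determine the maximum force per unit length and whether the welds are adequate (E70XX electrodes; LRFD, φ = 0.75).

E70XX → F_EXX = 70 ksi.
L_w = 2 × 11.5 = 23 in; section modulus (unit throat) S = 2 × L²/6 = 44.08 in².
Direct shear f_v = P/L_w = 16.4/23 = 0.713 kip/in.
Moment M = P × e = 16.4 × 5 = 82 kip·in; bending f_b = M/S = 1.86 kip/in.
f_max = √(f_v² + f_b²) = √(0.713² + 1.86²) = 1.992 kip/in.
φr_n = 0.75 × 0.6 × 70 × (0.707 × 0.25) = 5.568 kip/in → adequate.

f_max ≈ 1.99 kip/in; adequate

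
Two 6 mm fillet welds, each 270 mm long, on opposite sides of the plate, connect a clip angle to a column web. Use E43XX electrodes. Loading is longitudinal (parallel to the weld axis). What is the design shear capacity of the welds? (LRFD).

φR_n ≈ 443 kN

E43XX → F_EXX = 430 MPa.
Effective throat t_e = 0.707 × 6 = 4.242 mm.
Total length L = 540 mm; A_we = 4.242 × 540 = 2291 mm².
F_nw = 0.6 F_EXX = 0.6 × 430 = 258 MPa.
φR_n = 0.75 × 258 × 2291 × 10⁻³ = 443.2 kN.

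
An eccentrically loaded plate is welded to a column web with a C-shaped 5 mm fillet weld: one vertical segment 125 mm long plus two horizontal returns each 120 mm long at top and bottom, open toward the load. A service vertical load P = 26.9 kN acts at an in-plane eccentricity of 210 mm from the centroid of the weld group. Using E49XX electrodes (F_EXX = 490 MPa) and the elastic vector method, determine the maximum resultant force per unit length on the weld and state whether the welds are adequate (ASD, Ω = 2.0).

f_max ≈ 403 N/mm; adequate

Total weld length L_w = 365 mm. Treat welds as unit-width lines.
Centroid: x̄ = 2×120×60 / 365 = 39.45 mm from the vertical weld.
Polar moment about centroid: J = I_x + I_y = [125³/12 + 2×120×62.5²] + [125×39.45² + 2(120³/12 + 120×20.55²)] = 1684000 mm³.
Direct shear f_v = P/L_w = 26.9×10³ / 365 = 73.7 N/mm (vertical).
Torsion M = P·e = 26.9×10³ × 210 = 5649000 N·mm.
Critical point at (x, y) = (80.55, 62.5) from centroid. f_tx = M·y/J = 209.6 N/mm; f_ty = M·x/J = 270.2 N/mm.
Resultant f_max = √[f_tx² + (f_v + f_ty)²] = √[209.6² + (73.7 + 270.2)²] = 402.7 N/mm.
Capacity per unit length: r_n/Ω = (1/2.0) × 0.6 × 490 × (0.707 × 5) = 519.6 N/mm.
402.7 ≤ 519.6 → adequate.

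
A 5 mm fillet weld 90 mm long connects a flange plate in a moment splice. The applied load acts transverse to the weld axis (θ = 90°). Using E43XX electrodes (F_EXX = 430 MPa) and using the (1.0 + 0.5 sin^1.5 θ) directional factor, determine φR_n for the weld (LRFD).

φR_n ≈ 92.3 kN

t_e = 0.707 × 5 = 3.535 mm; A_we = 3.535 × 90 = 318.1 mm².
Directional factor: 1.0 + 0.5 sin^1.5(90°) = 1.5.
F_nw = 0.6 × 430 × 1.5 = 387 MPa.
φR_n = 0.75 × 387 × 318.1 × 10⁻³ = 92.34 kN.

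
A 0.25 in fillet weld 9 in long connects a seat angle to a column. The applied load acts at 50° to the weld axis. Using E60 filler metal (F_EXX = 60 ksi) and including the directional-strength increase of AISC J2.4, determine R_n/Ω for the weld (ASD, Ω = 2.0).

t_e = 0.707 × 0.25 = 0.1767 in; A_we = 0.1767 × 9 = 1.591 in².
Directional factor: 1.0 + 0.5 sin^1.5(50°) = 1.335.
F_nw = 0.6 × 60 × 1.335 = 48.07 ksi.
R_n/Ω = (48.07 × 1.591) / 2.0 = 38.23 kip.

R_n/Ω ≈ 38.2 kip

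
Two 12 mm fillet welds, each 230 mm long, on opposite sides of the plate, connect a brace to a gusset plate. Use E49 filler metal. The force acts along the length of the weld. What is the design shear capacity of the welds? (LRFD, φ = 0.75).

φR_n ≈ 861 kN

E49XX → F_EXX = 490 MPa.
Effective throat t_e = 0.707 × 12 = 8.484 mm.
Total length L = 460 mm; A_we = 8.484 × 460 = 3903 mm².
F_nw = 0.6 F_EXX = 0.6 × 490 = 294 MPa.
φR_n = 0.75 × 294 × 3903 × 10⁻³ = 860.5 kN.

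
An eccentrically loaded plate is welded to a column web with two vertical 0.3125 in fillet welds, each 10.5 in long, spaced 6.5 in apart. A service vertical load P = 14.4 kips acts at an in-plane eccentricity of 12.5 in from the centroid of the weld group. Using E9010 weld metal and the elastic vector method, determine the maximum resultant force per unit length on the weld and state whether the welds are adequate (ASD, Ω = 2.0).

E90XX → F_EXX = 90 ksi.
Total weld length L_w = 21 in. Treat welds as unit-width lines.
Polar moment about centroid: J = 2[d³/12 + d(b/2)²] = 2[10.5³/12 + 10.5×3.25²] = 414.8 in³.
Direct shear f_v = P/L_w = 14.4 / 21 = 0.6857 kip/in (vertical).
Torsion M = P·e = 14.4 × 12.5 = 180 kip·in.
Critical point at (x, y) = (3.25, 5.25) from centroid. f_tx = M·y/J = 2.278 kip/in; f_ty = M·x/J = 1.41 kip/in.
Resultant f_max = √[f_tx² + (f_v + f_ty)²] = √[2.278² + (0.6857 + 1.41)²] = 3.096 kip/in.
Capacity per unit length: r_n/Ω = (1/2.0) × 0.6 × 90 × (0.707 × 0.3125) = 5.965 kip/in.
3.096 ≤ 5.965 → adequate.

f_max ≈ 3.1 kip/in; adequate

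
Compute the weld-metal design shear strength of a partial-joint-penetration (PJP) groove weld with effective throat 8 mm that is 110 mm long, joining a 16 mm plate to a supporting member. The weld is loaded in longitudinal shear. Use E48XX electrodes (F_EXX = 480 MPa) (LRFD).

Effective throat (given) t_e = 8 mm.
A_we = 8 × 110 = 880 mm².
F_nw = 0.6 F_EXX = 288 MPa.
φR_n = 0.75 × 288 × 880 × 10⁻³ = 190.1 kN.

φR_n ≈ 190 kN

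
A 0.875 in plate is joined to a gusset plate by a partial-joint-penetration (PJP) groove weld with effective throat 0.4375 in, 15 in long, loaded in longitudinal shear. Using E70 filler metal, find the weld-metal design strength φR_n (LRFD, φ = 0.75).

φR_n ≈ 207 kips

E70XX → F_EXX = 70 ksi.
Effective throat (given) t_e = 0.4375 in.
A_we = 0.4375 × 15 = 6.562 in².
F_nw = 0.6 F_EXX = 42 ksi.
φR_n = 0.75 × 42 × 6.562 = 206.7 kips.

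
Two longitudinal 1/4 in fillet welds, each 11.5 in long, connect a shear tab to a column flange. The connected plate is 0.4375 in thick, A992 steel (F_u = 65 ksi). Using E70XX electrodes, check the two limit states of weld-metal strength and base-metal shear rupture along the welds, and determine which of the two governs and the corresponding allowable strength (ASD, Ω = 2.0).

E70XX → F_EXX = 70 ksi.
t_e = 0.707 × 0.25 = 0.1767 in; L = 23 in.
Weld metal: R_n/Ω = (1/2.0) × 0.6 × 70 × 0.1767 × 23 = 85.37 kips.
Base metal (shear rupture): R_n/Ω = (1/2.0) × 0.6 × 65 × 0.4375 × 23 = 196.2 kips.
Governing: weld metal.

R_n/Ω ≈ 85.4 kips (weld metal governs)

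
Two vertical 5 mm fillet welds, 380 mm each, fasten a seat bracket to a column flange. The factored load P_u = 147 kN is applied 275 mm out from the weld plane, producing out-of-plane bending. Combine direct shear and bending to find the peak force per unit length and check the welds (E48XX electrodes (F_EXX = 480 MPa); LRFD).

L_w = 2 × 380 = 760 mm; section modulus (unit throat) S = 2 × L²/6 = 48130 mm².
Direct shear f_v = P/L_w = 147×10³/760 = 193.4 N/mm.
Moment M = P × e = 147×10³ × 275 = 40425000 N·mm; bending f_b = M/S = 839.9 N/mm.
f_max = √(f_v² + f_b²) = √(193.4² + 839.9²) = 861.8 N/mm.
φr_n = 0.75 × 0.6 × 480 × (0.707 × 5) = 763.6 N/mm → NOT adequate.

f_max ≈ 862 N/mm; NOT adequate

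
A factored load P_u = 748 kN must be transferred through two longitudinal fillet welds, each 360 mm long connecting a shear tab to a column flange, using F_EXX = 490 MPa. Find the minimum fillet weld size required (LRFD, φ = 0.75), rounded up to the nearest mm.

Total weld length L = 720 mm.
Required throat t_e = P_u / (φ × 0.6 F_EXX × L) = 748 / (0.75 × 0.6 × 490 × 720 × 10⁻³) = 4.712 mm.
Required leg w = t_e / 0.707 = 6.664 mm → use 7 mm.

w = 7 mm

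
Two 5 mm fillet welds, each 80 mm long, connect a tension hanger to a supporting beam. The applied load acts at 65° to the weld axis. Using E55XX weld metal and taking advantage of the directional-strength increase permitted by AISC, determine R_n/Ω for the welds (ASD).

R_n/Ω ≈ 134 kN

E55XX → F_EXX = 550 MPa.
t_e = 0.707 × 5 = 3.535 mm; A_we = 3.535 × 160 = 565.6 mm².
Directional factor: 1.0 + 0.5 sin^1.5(65°) = 1.431.
F_nw = 0.6 × 550 × 1.431 = 472.4 MPa.
R_n/Ω = (472.4 × 565.6) / 2.0 × 10⁻³ = 133.6 kN.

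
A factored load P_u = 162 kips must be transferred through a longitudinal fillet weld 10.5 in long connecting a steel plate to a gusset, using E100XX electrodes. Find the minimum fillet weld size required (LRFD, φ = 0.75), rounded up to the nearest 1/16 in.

w = 1/2 in

E100XX → F_EXX = 100 ksi.
Total weld length L = 10.5 in.
Required throat t_e = P_u / (φ × 0.6 F_EXX × L) = 162 / (0.75 × 0.6 × 100 × 10.5) = 0.3429 in.
Required leg w = t_e / 0.707 = 0.4849 in → use 1/2 in.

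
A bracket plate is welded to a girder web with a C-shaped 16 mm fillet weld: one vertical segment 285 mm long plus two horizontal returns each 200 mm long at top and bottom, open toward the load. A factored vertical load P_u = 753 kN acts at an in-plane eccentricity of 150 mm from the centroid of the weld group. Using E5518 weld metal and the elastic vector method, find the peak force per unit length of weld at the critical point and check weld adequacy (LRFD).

f_max ≈ 2630 N/mm; adequate

E55XX → F_EXX = 550 MPa.
Total weld length L_w = 685 mm. Treat welds as unit-width lines.
Centroid: x̄ = 2×200×100 / 685 = 58.39 mm from the vertical weld.
Polar moment about centroid: J = I_x + I_y = [285³/12 + 2×200×142.5²] + [285×58.39² + 2(200³/12 + 200×41.61²)] = 13050000 mm³.
Direct shear f_v = P/L_w = 753×10³ / 685 = 1099 N/mm (vertical).
Torsion M = P·e = 753×10³ × 150 = 112950000 N·mm.
Critical point at (x, y) = (141.6, 142.5) from centroid. f_tx = M·y/J = 1233 N/mm; f_ty = M·x/J = 1226 N/mm.
Resultant f_max = √[f_tx² + (f_v + f_ty)²] = √[1233² + (1099 + 1226)²] = 2632 N/mm.
Capacity per unit length: φr_n = 0.75 × 0.6 × 550 × (0.707 × 16) = 2800 N/mm.
2632 ≤ 2800 → adequate.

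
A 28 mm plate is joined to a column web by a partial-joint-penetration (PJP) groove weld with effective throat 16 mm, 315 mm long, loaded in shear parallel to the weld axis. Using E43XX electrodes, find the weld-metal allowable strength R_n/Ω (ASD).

E43XX → F_EXX = 430 MPa.
Effective throat (given) t_e = 16 mm.
A_we = 16 × 315 = 5040 mm².
F_nw = 0.6 F_EXX = 258 MPa.
R_n/Ω = (258 × 5040) / 2.0 × 10⁻³ = 650.2 kN.

R_n/Ω ≈ 650 kN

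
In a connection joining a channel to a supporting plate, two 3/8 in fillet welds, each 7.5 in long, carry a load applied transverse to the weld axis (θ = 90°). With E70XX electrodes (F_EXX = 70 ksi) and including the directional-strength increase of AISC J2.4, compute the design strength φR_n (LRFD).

φR_n ≈ 188 kip

t_e = 0.707 × 0.375 = 0.2651 in; A_we = 0.2651 × 15 = 3.977 in².
Directional factor: 1.0 + 0.5 sin^1.5(90°) = 1.5.
F_nw = 0.6 × 70 × 1.5 = 63 ksi.
φR_n = 0.75 × 63 × 3.977 = 187.9 kip.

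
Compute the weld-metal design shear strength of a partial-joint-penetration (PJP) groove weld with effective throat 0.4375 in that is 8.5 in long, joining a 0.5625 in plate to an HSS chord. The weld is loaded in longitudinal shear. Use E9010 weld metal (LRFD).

E90XX → F_EXX = 90 ksi.
Effective throat (given) t_e = 0.4375 in.
A_we = 0.4375 × 8.5 = 3.719 in².
F_nw = 0.6 F_EXX = 54 ksi.
φR_n = 0.75 × 54 × 3.719 = 150.6 kips.

φR_n ≈ 151 kips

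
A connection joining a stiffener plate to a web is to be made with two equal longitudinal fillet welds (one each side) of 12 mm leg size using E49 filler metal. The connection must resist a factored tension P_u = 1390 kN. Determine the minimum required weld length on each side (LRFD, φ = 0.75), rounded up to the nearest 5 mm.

L = 375 mm on each side

E49XX → F_EXX = 490 MPa.
Throat t_e = 0.707 × 12 = 8.484 mm.
φr_n = 0.75 × 0.6 × 490 × 8.484 × 10⁻³ = 1.871 kN/mm.
L_req = P_u / φr_n = 1390 / 1.871 = 743 mm total.
Per side: 743 / 2 = 371.5 mm.
Round up → use L = 375 mm on each side.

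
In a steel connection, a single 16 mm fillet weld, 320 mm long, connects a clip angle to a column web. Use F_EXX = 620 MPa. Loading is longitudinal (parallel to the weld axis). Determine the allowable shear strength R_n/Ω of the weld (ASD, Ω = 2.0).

Effective throat t_e = 0.707 × 16 = 11.31 mm.
Total length L = 320 mm; A_we = 11.31 × 320 = 3620 mm².
F_nw = 0.6 F_EXX = 0.6 × 620 = 372 MPa.
R_n = 372 × 3620 × 10⁻³ = 1347 kN; R_n/Ω = 1347/2.0 = 673.3 kN.

R_n/Ω ≈ 673 kN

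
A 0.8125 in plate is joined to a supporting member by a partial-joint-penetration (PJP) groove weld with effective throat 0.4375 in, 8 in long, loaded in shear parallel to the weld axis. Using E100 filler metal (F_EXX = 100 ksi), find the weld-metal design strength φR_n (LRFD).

Effective throat (given) t_e = 0.4375 in.
A_we = 0.4375 × 8 = 3.5 in².
F_nw = 0.6 F_EXX = 60 ksi.
φR_n = 0.75 × 60 × 3.5 = 157.5 kip.

φR_n ≈ 158 kip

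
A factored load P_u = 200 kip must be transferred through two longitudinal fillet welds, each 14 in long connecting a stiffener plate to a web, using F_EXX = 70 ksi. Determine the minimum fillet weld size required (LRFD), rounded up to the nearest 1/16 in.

Total weld length L = 28 in.
Required throat t_e = P_u / (φ × 0.6 F_EXX × L) = 200 / (0.75 × 0.6 × 70 × 28) = 0.2268 in.
Required leg w = t_e / 0.707 = 0.3207 in → use 3/8 in.

w = 3/8 in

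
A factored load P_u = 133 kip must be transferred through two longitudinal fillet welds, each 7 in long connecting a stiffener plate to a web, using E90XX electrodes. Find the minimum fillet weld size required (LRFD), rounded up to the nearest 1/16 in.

w = 3/8 in

E90XX → F_EXX = 90 ksi.
Total weld length L = 14 in.
Required throat t_e = P_u / (φ × 0.6 F_EXX × L) = 133 / (0.75 × 0.6 × 90 × 14) = 0.2346 in.
Required leg w = t_e / 0.707 = 0.3318 in → use 3/8 in.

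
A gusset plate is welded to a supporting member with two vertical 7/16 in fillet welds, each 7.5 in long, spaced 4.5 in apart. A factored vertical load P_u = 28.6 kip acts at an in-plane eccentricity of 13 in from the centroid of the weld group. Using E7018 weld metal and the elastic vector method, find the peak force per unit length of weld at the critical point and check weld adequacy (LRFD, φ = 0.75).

E70XX → F_EXX = 70 ksi.
Total weld length L_w = 15 in. Treat welds as unit-width lines.
Polar moment about centroid: J = 2[d³/12 + d(b/2)²] = 2[7.5³/12 + 7.5×2.25²] = 146.2 in³.
Direct shear f_v = P/L_w = 28.6 / 15 = 1.907 kip/in (vertical).
Torsion M = P·e = 28.6 × 13 = 371.8 kip·in.
Critical point at (x, y) = (2.25, 3.75) from centroid. f_tx = M·y/J = 9.533 kip/in; f_ty = M·x/J = 5.72 kip/in.
Resultant f_max = √[f_tx² + (f_v + f_ty)²] = √[9.533² + (1.907 + 5.72)²] = 12.21 kip/in.
Capacity per unit length: φr_n = 0.75 × 0.6 × 70 × (0.707 × 0.4375) = 9.743 kip/in.
12.21 > 9.743 → NOT adequate.

f_max ≈ 12.2 kip/in; NOT adequate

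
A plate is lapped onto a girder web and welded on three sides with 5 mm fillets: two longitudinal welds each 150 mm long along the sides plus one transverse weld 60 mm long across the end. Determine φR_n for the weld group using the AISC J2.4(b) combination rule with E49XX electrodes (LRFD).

E49XX → F_EXX = 490 MPa.
t_e = 0.707 × 5 = 3.535 mm.
R_nwl = 0.6 × 490 × 3.535 × 300 × 10⁻³ = 311.8 kN (longitudinal, 2 welds).
R_nwt = 0.6 × 490 × 3.535 × 60 × 10⁻³ = 62.36 kN (transverse, base value).
(i) R_nwl + R_nwt = 374.1 kN; (ii) 0.85 R_nwl + 1.5 R_nwt = 358.6 kN.
R_n = max = 374.1 kN [governs: (i)]; φR_n = 280.6 kN.

φR_n ≈ 281 kN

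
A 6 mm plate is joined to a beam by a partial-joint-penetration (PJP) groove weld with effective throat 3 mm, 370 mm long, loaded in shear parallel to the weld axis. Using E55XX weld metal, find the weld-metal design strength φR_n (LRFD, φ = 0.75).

φR_n ≈ 275 kN

E55XX → F_EXX = 550 MPa.
Effective throat (given) t_e = 3 mm.
A_we = 3 × 370 = 1110 mm².
F_nw = 0.6 F_EXX = 330 MPa.
φR_n = 0.75 × 330 × 1110 × 10⁻³ = 274.7 kN.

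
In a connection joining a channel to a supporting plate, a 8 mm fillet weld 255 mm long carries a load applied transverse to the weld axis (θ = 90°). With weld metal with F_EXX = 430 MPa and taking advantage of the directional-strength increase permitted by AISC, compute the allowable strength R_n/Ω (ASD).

t_e = 0.707 × 8 = 5.656 mm; A_we = 5.656 × 255 = 1442 mm².
Directional factor: 1.0 + 0.5 sin^1.5(90°) = 1.5.
F_nw = 0.6 × 430 × 1.5 = 387 MPa.
R_n/Ω = (387 × 1442) / 2.0 × 10⁻³ = 279.1 kN.

R_n/Ω ≈ 279 kN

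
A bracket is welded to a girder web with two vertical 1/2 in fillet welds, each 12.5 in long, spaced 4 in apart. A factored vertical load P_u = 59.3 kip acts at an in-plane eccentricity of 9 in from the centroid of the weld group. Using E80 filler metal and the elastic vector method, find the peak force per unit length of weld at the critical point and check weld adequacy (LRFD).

f_max ≈ 9.23 kip/in; adequate

E80XX → F_EXX = 80 ksi.
Total weld length L_w = 25 in. Treat welds as unit-width lines.
Polar moment about centroid: J = 2[d³/12 + d(b/2)²] = 2[12.5³/12 + 12.5×2²] = 425.5 in³.
Direct shear f_v = P/L_w = 59.3 / 25 = 2.372 kip/in (vertical).
Torsion M = P·e = 59.3 × 9 = 533.7 kip·in.
Critical point at (x, y) = (2, 6.25) from centroid. f_tx = M·y/J = 7.839 kip/in; f_ty = M·x/J = 2.508 kip/in.
Resultant f_max = √[f_tx² + (f_v + f_ty)²] = √[7.839² + (2.372 + 2.508)²] = 9.234 kip/in.
Capacity per unit length: φr_n = 0.75 × 0.6 × 80 × (0.707 × 0.5) = 12.73 kip/in.
9.234 ≤ 12.73 → adequate.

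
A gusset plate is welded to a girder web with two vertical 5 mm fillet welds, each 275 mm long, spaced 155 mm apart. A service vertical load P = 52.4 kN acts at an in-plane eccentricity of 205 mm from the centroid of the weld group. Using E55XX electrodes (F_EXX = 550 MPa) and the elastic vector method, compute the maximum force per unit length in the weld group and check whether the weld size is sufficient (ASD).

Total weld length L_w = 550 mm. Treat welds as unit-width lines.
Polar moment about centroid: J = 2[d³/12 + d(b/2)²] = 2[275³/12 + 275×77.5²] = 6770000 mm³.
Direct shear f_v = P/L_w = 52.4×10³ / 550 = 95.27 N/mm (vertical).
Torsion M = P·e = 52.4×10³ × 205 = 10742000 N·mm.
Critical point at (x, y) = (77.5, 137.5) from centroid. f_tx = M·y/J = 218.2 N/mm; f_ty = M·x/J = 123 N/mm.
Resultant f_max = √[f_tx² + (f_v + f_ty)²] = √[218.2² + (95.27 + 123)²] = 308.6 N/mm.
Capacity per unit length: r_n/Ω = (1/2.0) × 0.6 × 550 × (0.707 × 5) = 583.3 N/mm.
308.6 ≤ 583.3 → adequate.

f_max ≈ 309 N/mm; adequate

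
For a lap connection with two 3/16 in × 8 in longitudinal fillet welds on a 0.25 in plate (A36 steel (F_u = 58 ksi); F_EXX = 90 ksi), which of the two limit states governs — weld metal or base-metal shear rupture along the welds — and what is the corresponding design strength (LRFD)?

t_e = 0.707 × 0.1875 = 0.1326 in; L = 16 in.
Weld metal: φR_n = 0.75 × 0.6 × 90 × 0.1326 × 16 = 85.9 kips.
Base metal (shear rupture): φR_n = 0.75 × 0.6 × 58 × 0.25 × 16 = 104.4 kips.
Governing: weld metal.

φR_n ≈ 85.9 kips (weld metal governs)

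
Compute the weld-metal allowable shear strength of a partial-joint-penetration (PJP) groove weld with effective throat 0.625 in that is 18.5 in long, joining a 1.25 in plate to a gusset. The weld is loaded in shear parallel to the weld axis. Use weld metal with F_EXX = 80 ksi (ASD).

R_n/Ω ≈ 278 kips

Effective throat (given) t_e = 0.625 in.
A_we = 0.625 × 18.5 = 11.56 in².
F_nw = 0.6 F_EXX = 48 ksi.
R_n/Ω = (48 × 11.56) / 2.0 = 277.5 kips.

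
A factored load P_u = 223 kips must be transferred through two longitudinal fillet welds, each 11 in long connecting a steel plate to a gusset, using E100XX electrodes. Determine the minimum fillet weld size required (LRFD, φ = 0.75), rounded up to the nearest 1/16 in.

E100XX → F_EXX = 100 ksi.
Total weld length L = 22 in.
Required throat t_e = P_u / (φ × 0.6 F_EXX × L) = 223 / (0.75 × 0.6 × 100 × 22) = 0.2253 in.
Required leg w = t_e / 0.707 = 0.3186 in → use 3/8 in.

w = 3/8 in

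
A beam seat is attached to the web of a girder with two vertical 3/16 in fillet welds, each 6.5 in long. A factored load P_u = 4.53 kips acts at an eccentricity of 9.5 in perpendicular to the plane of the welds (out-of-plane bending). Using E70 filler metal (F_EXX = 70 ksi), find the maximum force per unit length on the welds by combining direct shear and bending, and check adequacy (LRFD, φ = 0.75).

L_w = 2 × 6.5 = 13 in; section modulus (unit throat) S = 2 × L²/6 = 14.08 in².
Direct shear f_v = P/L_w = 4.53/13 = 0.3485 kip/in.
Moment M = P × e = 4.53 × 9.5 = 43.035 kip·in; bending f_b = M/S = 3.056 kip/in.
f_max = √(f_v² + f_b²) = √(0.3485² + 3.056²) = 3.076 kip/in.
φr_n = 0.75 × 0.6 × 70 × (0.707 × 0.1875) = 4.176 kip/in → adequate.

f_max ≈ 3.08 kip/in; adequate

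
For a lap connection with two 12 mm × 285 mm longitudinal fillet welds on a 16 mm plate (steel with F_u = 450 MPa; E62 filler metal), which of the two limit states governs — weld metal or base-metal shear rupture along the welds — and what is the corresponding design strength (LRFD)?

E62XX → F_EXX = 620 MPa.
t_e = 0.707 × 12 = 8.484 mm; L = 570 mm.
Weld metal: φR_n = 0.75 × 0.6 × 620 × 8.484 × 570 × 10⁻³ = 1349 kN.
Base metal (shear rupture): φR_n = 0.75 × 0.6 × 450 × 16 × 570 × 10⁻³ = 1847 kN.
Governing: weld metal.

φR_n ≈ 1350 kN (weld metal governs)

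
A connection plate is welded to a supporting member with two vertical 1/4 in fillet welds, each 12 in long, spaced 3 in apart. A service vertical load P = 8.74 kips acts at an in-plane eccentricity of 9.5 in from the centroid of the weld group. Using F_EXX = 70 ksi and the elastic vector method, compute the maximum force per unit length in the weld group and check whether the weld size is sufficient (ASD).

f_max ≈ 1.63 kip/in; adequate

Total weld length L_w = 24 in. Treat welds as unit-width lines.
Polar moment about centroid: J = 2[d³/12 + d(b/2)²] = 2[12³/12 + 12×1.5²] = 342 in³.
Direct shear f_v = P/L_w = 8.74 / 24 = 0.3642 kip/in (vertical).
Torsion M = P·e = 8.74 × 9.5 = 83.03 kip·in.
Critical point at (x, y) = (1.5, 6) from centroid. f_tx = M·y/J = 1.457 kip/in; f_ty = M·x/J = 0.3642 kip/in.
Resultant f_max = √[f_tx² + (f_v + f_ty)²] = √[1.457² + (0.3642 + 0.3642)²] = 1.629 kip/in.
Capacity per unit length: r_n/Ω = (1/2.0) × 0.6 × 70 × (0.707 × 0.25) = 3.712 kip/in.
1.629 ≤ 3.712 → adequate.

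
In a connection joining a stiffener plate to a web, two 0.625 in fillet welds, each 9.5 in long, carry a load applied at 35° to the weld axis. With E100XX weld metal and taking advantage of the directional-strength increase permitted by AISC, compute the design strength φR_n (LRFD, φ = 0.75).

E100XX → F_EXX = 100 ksi.
t_e = 0.707 × 0.625 = 0.4419 in; A_we = 0.4419 × 19 = 8.396 in².
Directional factor: 1.0 + 0.5 sin^1.5(35°) = 1.217.
F_nw = 0.6 × 100 × 1.217 = 73.03 ksi.
φR_n = 0.75 × 73.03 × 8.396 = 459.9 kips.

φR_n ≈ 460 kips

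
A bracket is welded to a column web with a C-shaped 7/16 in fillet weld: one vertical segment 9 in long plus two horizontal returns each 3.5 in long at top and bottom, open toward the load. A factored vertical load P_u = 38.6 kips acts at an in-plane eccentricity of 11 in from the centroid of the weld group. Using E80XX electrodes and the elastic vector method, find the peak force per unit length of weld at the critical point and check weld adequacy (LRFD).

E80XX → F_EXX = 80 ksi.
Total weld length L_w = 16 in. Treat welds as unit-width lines.
Centroid: x̄ = 2×3.5×1.75 / 16 = 0.7656 in from the vertical weld.
Polar moment about centroid: J = I_x + I_y = [9³/12 + 2×3.5×4.5²] + [9×0.7656² + 2(3.5³/12 + 3.5×0.9844²)] = 221.7 in³.
Direct shear f_v = P/L_w = 38.6 / 16 = 2.413 kip/in (vertical).
Torsion M = P·e = 38.6 × 11 = 424.6 kip·in.
Critical point at (x, y) = (2.734, 4.5) from centroid. f_tx = M·y/J = 8.618 kip/in; f_ty = M·x/J = 5.237 kip/in.
Resultant f_max = √[f_tx² + (f_v + f_ty)²] = √[8.618² + (2.413 + 5.237)²] = 11.52 kip/in.
Capacity per unit length: φr_n = 0.75 × 0.6 × 80 × (0.707 × 0.4375) = 11.14 kip/in.
11.52 > 11.14 → NOT adequate.

f_max ≈ 11.5 kip/in; NOT adequate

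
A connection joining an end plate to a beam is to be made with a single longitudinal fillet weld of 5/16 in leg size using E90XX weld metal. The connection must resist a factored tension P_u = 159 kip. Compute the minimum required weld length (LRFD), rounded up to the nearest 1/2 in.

L = 18 in

E90XX → F_EXX = 90 ksi.
Throat t_e = 0.707 × 0.3125 = 0.2209 in.
φr_n = 0.75 × 0.6 × 90 × 0.2209 = 8.948 kip/in.
L_req = P_u / φr_n = 159 / 8.948 = 17.77 in total.
Round up → use L = 18 in.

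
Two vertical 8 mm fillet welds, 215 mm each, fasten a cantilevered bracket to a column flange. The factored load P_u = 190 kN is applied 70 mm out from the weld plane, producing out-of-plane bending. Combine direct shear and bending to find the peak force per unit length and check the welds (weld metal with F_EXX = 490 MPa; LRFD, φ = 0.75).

f_max ≈ 970 N/mm; adequate

L_w = 2 × 215 = 430 mm; section modulus (unit throat) S = 2 × L²/6 = 15410 mm².
Direct shear f_v = P/L_w = 190×10³/430 = 441.9 N/mm.
Moment M = P × e = 190×10³ × 70 = 13300000 N·mm; bending f_b = M/S = 863.2 N/mm.
f_max = √(f_v² + f_b²) = √(441.9² + 863.2²) = 969.7 N/mm.
φr_n = 0.75 × 0.6 × 490 × (0.707 × 8) = 1247 N/mm → adequate.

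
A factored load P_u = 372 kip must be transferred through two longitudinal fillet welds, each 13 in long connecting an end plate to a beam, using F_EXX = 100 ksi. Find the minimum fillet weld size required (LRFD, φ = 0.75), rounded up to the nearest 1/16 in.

w = 1/2 in

Total weld length L = 26 in.
Required throat t_e = P_u / (φ × 0.6 F_EXX × L) = 372 / (0.75 × 0.6 × 100 × 26) = 0.3179 in.
Required leg w = t_e / 0.707 = 0.4497 in → use 1/2 in.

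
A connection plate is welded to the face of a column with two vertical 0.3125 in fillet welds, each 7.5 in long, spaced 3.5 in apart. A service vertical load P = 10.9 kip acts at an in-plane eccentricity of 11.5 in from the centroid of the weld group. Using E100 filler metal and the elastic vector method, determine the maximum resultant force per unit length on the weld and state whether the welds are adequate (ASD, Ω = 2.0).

f_max ≈ 4.81 kip/in; adequate

E100XX → F_EXX = 100 ksi.
Total weld length L_w = 15 in. Treat welds as unit-width lines.
Polar moment about centroid: J = 2[d³/12 + d(b/2)²] = 2[7.5³/12 + 7.5×1.75²] = 116.2 in³.
Direct shear f_v = P/L_w = 10.9 / 15 = 0.7267 kip/in (vertical).
Torsion M = P·e = 10.9 × 11.5 = 125.35 kip·in.
Critical point at (x, y) = (1.75, 3.75) from centroid. f_tx = M·y/J = 4.044 kip/in; f_ty = M·x/J = 1.887 kip/in.
Resultant f_max = √[f_tx² + (f_v + f_ty)²] = √[4.044² + (0.7267 + 1.887)²] = 4.815 kip/in.
Capacity per unit length: r_n/Ω = (1/2.0) × 0.6 × 100 × (0.707 × 0.3125) = 6.628 kip/in.
4.815 ≤ 6.628 → adequate.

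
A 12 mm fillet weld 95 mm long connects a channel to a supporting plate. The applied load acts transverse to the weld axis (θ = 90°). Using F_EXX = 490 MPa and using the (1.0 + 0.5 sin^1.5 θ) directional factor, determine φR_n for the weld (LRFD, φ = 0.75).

t_e = 0.707 × 12 = 8.484 mm; A_we = 8.484 × 95 = 806 mm².
Directional factor: 1.0 + 0.5 sin^1.5(90°) = 1.5.
F_nw = 0.6 × 490 × 1.5 = 441 MPa.
φR_n = 0.75 × 441 × 806 × 10⁻³ = 266.6 kN.

φR_n ≈ 267 kN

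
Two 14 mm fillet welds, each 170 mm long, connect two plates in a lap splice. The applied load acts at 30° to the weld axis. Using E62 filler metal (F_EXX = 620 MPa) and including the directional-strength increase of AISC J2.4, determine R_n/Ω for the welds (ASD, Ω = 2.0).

R_n/Ω ≈ 737 kN

t_e = 0.707 × 14 = 9.898 mm; A_we = 9.898 × 340 = 3365 mm².
Directional factor: 1.0 + 0.5 sin^1.5(30°) = 1.177.
F_nw = 0.6 × 620 × 1.177 = 437.8 MPa.
R_n/Ω = (437.8 × 3365) / 2.0 × 10⁻³ = 736.6 kN.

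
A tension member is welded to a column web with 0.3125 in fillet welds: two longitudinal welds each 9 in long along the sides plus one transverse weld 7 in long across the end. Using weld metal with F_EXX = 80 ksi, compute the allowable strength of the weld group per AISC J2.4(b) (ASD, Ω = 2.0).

R_n/Ω ≈ 137 kip

t_e = 0.707 × 0.3125 = 0.2209 in.
R_nwl = 0.6 × 80 × 0.2209 × 18 = 190.9 kip (longitudinal, 2 welds).
R_nwt = 0.6 × 80 × 0.2209 × 7 = 74.23 kip (transverse, base value).
(i) R_nwl + R_nwt = 265.1 kip; (ii) 0.85 R_nwl + 1.5 R_nwt = 273.6 kip.
R_n = max = 273.6 kip [governs: (ii)]; R_n/Ω = 136.8 kip.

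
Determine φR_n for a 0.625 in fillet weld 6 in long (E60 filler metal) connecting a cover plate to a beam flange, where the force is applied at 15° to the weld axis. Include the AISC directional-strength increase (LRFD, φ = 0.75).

E60XX → F_EXX = 60 ksi.
t_e = 0.707 × 0.625 = 0.4419 in; A_we = 0.4419 × 6 = 2.651 in².
Directional factor: 1.0 + 0.5 sin^1.5(15°) = 1.066.
F_nw = 0.6 × 60 × 1.066 = 38.37 ksi.
φR_n = 0.75 × 38.37 × 2.651 = 76.3 kip.

φR_n ≈ 76.3 kip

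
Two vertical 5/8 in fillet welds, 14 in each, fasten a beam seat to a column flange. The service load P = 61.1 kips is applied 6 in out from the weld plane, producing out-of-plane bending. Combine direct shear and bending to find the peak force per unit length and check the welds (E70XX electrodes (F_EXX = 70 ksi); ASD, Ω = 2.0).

L_w = 2 × 14 = 28 in; section modulus (unit throat) S = 2 × L²/6 = 65.33 in².
Direct shear f_v = P/L_w = 61.1/28 = 2.182 kip/in.
Moment M = P × e = 61.1 × 6 = 366.6 kip·in; bending f_b = M/S = 5.611 kip/in.
f_max = √(f_v² + f_b²) = √(2.182² + 5.611²) = 6.021 kip/in.
r_n/Ω = (1/2.0) × 0.6 × 70 × (0.707 × 0.625) = 9.279 kip/in → adequate.

f_max ≈ 6.02 kip/in; adequate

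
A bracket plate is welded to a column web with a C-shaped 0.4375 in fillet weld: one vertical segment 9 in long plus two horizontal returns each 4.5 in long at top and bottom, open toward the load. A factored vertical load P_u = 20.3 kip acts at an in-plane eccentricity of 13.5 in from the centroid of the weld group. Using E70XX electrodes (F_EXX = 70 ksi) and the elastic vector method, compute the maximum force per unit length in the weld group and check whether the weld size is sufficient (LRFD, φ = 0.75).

Total weld length L_w = 18 in. Treat welds as unit-width lines.
Centroid: x̄ = 2×4.5×2.25 / 18 = 1.125 in from the vertical weld.
Polar moment about centroid: J = I_x + I_y = [9³/12 + 2×4.5×4.5²] + [9×1.125² + 2(4.5³/12 + 4.5×1.125²)] = 281 in³.
Direct shear f_v = P/L_w = 20.3 / 18 = 1.128 kip/in (vertical).
Torsion M = P·e = 20.3 × 13.5 = 274.05 kip·in.
Critical point at (x, y) = (3.375, 4.5) from centroid. f_tx = M·y/J = 4.389 kip/in; f_ty = M·x/J = 3.292 kip/in.
Resultant f_max = √[f_tx² + (f_v + f_ty)²] = √[4.389² + (1.128 + 3.292)²] = 6.229 kip/in.
Capacity per unit length: φr_n = 0.75 × 0.6 × 70 × (0.707 × 0.4375) = 9.743 kip/in.
6.229 ≤ 9.743 → adequate.

f_max ≈ 6.23 kip/in; adequate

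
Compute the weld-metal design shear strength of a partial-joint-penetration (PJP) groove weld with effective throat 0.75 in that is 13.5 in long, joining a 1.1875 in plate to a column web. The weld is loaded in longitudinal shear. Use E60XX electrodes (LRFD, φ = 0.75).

E60XX → F_EXX = 60 ksi.
Effective throat (given) t_e = 0.75 in.
A_we = 0.75 × 13.5 = 10.12 in².
F_nw = 0.6 F_EXX = 36 ksi.
φR_n = 0.75 × 36 × 10.12 = 273.4 kip.

φR_n ≈ 273 kip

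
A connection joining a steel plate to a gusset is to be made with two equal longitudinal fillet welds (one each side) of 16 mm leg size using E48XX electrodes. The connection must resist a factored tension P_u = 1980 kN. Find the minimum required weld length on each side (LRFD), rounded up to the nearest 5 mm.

E48XX → F_EXX = 480 MPa.
Throat t_e = 0.707 × 16 = 11.31 mm.
φr_n = 0.75 × 0.6 × 480 × 11.31 × 10⁻³ = 2.443 kN/mm.
L_req = P_u / φr_n = 1980 / 2.443 = 810.3 mm total.
Per side: 810.3 / 2 = 405.2 mm.
Round up → use L = 410 mm on each side.

L = 410 mm on each side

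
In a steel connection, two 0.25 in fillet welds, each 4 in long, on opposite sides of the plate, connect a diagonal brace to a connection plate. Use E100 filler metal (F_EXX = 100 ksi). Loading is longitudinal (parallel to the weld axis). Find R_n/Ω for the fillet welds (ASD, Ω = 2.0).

R_n/Ω ≈ 42.4 kips

Effective throat t_e = 0.707 × 0.25 = 0.1767 in.
Total length L = 8 in; A_we = 0.1767 × 8 = 1.414 in².
F_nw = 0.6 F_EXX = 0.6 × 100 = 60 ksi.
R_n = 60 × 1.414 = 84.84 kips; R_n/Ω = 84.84/2.0 = 42.42 kips.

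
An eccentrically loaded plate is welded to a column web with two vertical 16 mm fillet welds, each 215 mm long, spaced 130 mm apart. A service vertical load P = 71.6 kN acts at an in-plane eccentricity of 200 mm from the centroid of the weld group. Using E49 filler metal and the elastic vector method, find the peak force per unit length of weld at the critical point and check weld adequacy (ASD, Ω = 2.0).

f_max ≈ 621 N/mm; adequate

E49XX → F_EXX = 490 MPa.
Total weld length L_w = 430 mm. Treat welds as unit-width lines.
Polar moment about centroid: J = 2[d³/12 + d(b/2)²] = 2[215³/12 + 215×65²] = 3473000 mm³.
Direct shear f_v = P/L_w = 71.6×10³ / 430 = 166.5 N/mm (vertical).
Torsion M = P·e = 71.6×10³ × 200 = 14320000 N·mm.
Critical point at (x, y) = (65, 107.5) from centroid. f_tx = M·y/J = 443.2 N/mm; f_ty = M·x/J = 268 N/mm.
Resultant f_max = √[f_tx² + (f_v + f_ty)²] = √[443.2² + (166.5 + 268)²] = 620.7 N/mm.
Capacity per unit length: r_n/Ω = (1/2.0) × 0.6 × 490 × (0.707 × 16) = 1663 N/mm.
620.7 ≤ 1663 → adequate.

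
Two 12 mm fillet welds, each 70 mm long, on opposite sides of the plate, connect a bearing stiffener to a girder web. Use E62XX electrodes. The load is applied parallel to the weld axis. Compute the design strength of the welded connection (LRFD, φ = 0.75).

E62XX → F_EXX = 620 MPa.
Effective throat t_e = 0.707 × 12 = 8.484 mm.
Total length L = 140 mm; A_we = 8.484 × 140 = 1188 mm².
F_nw = 0.6 F_EXX = 0.6 × 620 = 372 MPa.
φR_n = 0.75 × 372 × 1188 × 10⁻³ = 331.4 kN.

φR_n ≈ 331 kN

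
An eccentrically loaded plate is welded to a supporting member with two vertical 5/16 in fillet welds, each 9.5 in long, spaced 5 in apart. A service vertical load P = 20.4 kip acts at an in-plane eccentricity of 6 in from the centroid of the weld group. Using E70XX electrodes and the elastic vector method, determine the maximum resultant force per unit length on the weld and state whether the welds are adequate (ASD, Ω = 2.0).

E70XX → F_EXX = 70 ksi.
Total weld length L_w = 19 in. Treat welds as unit-width lines.
Polar moment about centroid: J = 2[d³/12 + d(b/2)²] = 2[9.5³/12 + 9.5×2.5²] = 261.6 in³.
Direct shear f_v = P/L_w = 20.4 / 19 = 1.074 kip/in (vertical).
Torsion M = P·e = 20.4 × 6 = 122.4 kip·in.
Critical point at (x, y) = (2.5, 4.75) from centroid. f_tx = M·y/J = 2.222 kip/in; f_ty = M·x/J = 1.17 kip/in.
Resultant f_max = √[f_tx² + (f_v + f_ty)²] = √[2.222² + (1.074 + 1.17)²] = 3.157 kip/in.
Capacity per unit length: r_n/Ω = (1/2.0) × 0.6 × 70 × (0.707 × 0.3125) = 4.64 kip/in.
3.157 ≤ 4.64 → adequate.

f_max ≈ 3.16 kip/in; adequate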